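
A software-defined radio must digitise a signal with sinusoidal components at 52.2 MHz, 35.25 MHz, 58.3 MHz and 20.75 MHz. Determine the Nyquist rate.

116.6 MHz

Highest-frequency component: 58.3 MHz.
Nyquist rate = 2 × 58.3 MHz = 116.6 MHz.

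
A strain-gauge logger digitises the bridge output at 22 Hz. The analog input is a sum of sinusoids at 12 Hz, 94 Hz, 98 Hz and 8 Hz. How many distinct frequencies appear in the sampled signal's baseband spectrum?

fs/2 = 11 Hz.
12 Hz > fs/2 = 11 Hz, folds to fs − 12 Hz = 10 Hz.
94 Hz mod fs = 6 Hz.
6 Hz ≤ fs/2 = 11 Hz, appears at 6 Hz.
98 Hz mod fs = 10 Hz.
10 Hz ≤ fs/2 = 11 Hz, appears at 10 Hz.
8 Hz ≤ fs/2 = 11 Hz, passes unchanged.
Distinct values: {6 Hz, 8 Hz, 10 Hz} → 3.

3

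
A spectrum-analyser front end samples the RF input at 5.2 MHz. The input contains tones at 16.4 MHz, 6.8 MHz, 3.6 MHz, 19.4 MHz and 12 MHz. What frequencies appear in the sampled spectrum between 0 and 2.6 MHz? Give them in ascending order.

0.8 MHz, 1.4 MHz, 1.6 MHz

fs/2 = 2.6 MHz.
16.4 MHz mod fs = 0.8 MHz.
0.8 MHz ≤ fs/2 = 2.6 MHz, appears at 0.8 MHz.
6.8 MHz mod fs = 1.6 MHz.
1.6 MHz ≤ fs/2 = 2.6 MHz, appears at 1.6 MHz.
3.6 MHz > fs/2 = 2.6 MHz, folds to fs − 3.6 MHz = 1.6 MHz.
19.4 MHz mod fs = 3.8 MHz.
3.8 MHz > fs/2 = 2.6 MHz, folds to fs − 3.8 MHz = 1.4 MHz.
12 MHz mod fs = 1.6 MHz.
1.6 MHz ≤ fs/2 = 2.6 MHz, appears at 1.6 MHz.
Distinct values: {0.8 MHz, 1.4 MHz, 1.6 MHz}.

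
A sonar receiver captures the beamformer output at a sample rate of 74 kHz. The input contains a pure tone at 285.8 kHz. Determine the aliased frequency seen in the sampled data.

285.8 kHz mod fs = 63.8 kHz.
63.8 kHz > fs/2 = 37 kHz, folds to fs − 63.8 kHz = 10.2 kHz.

10.2 kHz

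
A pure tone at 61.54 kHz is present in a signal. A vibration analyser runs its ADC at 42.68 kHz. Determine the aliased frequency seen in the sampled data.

18.86 kHz

61.54 kHz mod fs = 18.86 kHz.
18.86 kHz ≤ fs/2 = 21.34 kHz, appears at 18.86 kHz.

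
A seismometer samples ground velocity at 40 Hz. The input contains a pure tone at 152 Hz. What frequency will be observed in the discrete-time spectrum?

152 Hz mod fs = 32 Hz.
32 Hz > fs/2 = 20 Hz, folds to fs − 32 Hz = 8 Hz.

8 Hz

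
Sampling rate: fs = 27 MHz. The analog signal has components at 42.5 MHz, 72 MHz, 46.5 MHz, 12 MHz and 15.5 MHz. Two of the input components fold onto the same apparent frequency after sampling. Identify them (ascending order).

fs/2 = 13.5 MHz.
42.5 MHz mod fs = 15.5 MHz.
15.5 MHz > fs/2 = 13.5 MHz, folds to fs − 15.5 MHz = 11.5 MHz.
72 MHz mod fs = 18 MHz.
18 MHz > fs/2 = 13.5 MHz, folds to fs − 18 MHz = 9 MHz.
46.5 MHz mod fs = 19.5 MHz.
19.5 MHz > fs/2 = 13.5 MHz, folds to fs − 19.5 MHz = 7.5 MHz.
12 MHz ≤ fs/2 = 13.5 MHz, passes unchanged.
15.5 MHz > fs/2 = 13.5 MHz, folds to fs − 15.5 MHz = 11.5 MHz.
15.5 MHz and 42.5 MHz both map to 11.5 MHz.

15.5 MHz, 42.5 MHz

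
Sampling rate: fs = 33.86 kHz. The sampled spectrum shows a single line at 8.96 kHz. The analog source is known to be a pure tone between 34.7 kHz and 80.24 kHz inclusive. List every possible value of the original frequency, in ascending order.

Frequencies that alias to 8.96 kHz are k·fs ± 8.96 kHz for integer k ≥ 0.
k=0: 8.96 kHz.
k=1: 24.9 kHz, 42.82 kHz.
k=2: 58.76 kHz, 76.68 kHz.
k=3: 92.62 kHz, 110.54 kHz.
Within [34.7 kHz, 80.24 kHz]: 42.82 kHz, 58.76 kHz, 76.68 kHz.

42.82 kHz, 58.76 kHz, 76.68 kHz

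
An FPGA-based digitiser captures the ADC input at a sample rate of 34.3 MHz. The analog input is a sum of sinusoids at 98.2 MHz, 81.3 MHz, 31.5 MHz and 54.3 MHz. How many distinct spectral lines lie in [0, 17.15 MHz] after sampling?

fs/2 = 17.15 MHz.
98.2 MHz mod fs = 29.6 MHz.
29.6 MHz > fs/2 = 17.15 MHz, folds to fs − 29.6 MHz = 4.7 MHz.
81.3 MHz mod fs = 12.7 MHz.
12.7 MHz ≤ fs/2 = 17.15 MHz, appears at 12.7 MHz.
31.5 MHz > fs/2 = 17.15 MHz, folds to fs − 31.5 MHz = 2.8 MHz.
54.3 MHz mod fs = 20 MHz.
20 MHz > fs/2 = 17.15 MHz, folds to fs − 20 MHz = 14.3 MHz.
Distinct values: {2.8 MHz, 4.7 MHz, 12.7 MHz, 14.3 MHz} → 4.

4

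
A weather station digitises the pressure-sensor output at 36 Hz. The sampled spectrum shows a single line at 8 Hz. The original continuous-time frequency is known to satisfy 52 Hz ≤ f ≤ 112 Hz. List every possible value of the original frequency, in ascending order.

64 Hz, 80 Hz, 100 Hz

Frequencies that alias to 8 Hz are k·fs ± 8 Hz for integer k ≥ 0.
k=0: 8 Hz.
k=1: 28 Hz, 44 Hz.
k=2: 64 Hz, 80 Hz.
k=3: 100 Hz, 116 Hz.
k=4: 136 Hz, 152 Hz.
Within [52 Hz, 112 Hz]: 64 Hz, 80 Hz, 100 Hz.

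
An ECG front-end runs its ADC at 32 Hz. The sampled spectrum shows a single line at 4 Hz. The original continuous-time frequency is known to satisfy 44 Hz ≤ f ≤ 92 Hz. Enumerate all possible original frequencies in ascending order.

60 Hz, 68 Hz, 92 Hz

Frequencies that alias to 4 Hz are k·fs ± 4 Hz for integer k ≥ 0.
k=0: 4 Hz.
k=1: 28 Hz, 36 Hz.
k=2: 60 Hz, 68 Hz.
k=3: 92 Hz, 100 Hz.
k=4: 124 Hz, 132 Hz.
Within [44 Hz, 92 Hz]: 60 Hz, 68 Hz, 92 Hz.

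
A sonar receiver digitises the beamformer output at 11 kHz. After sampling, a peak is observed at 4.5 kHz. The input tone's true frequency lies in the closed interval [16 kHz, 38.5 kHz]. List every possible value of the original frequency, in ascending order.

Frequencies that alias to 4.5 kHz are k·fs ± 4.5 kHz for integer k ≥ 0.
k=0: 4.5 kHz.
k=1: 6.5 kHz, 15.5 kHz.
k=2: 17.5 kHz, 26.5 kHz.
k=3: 28.5 kHz, 37.5 kHz.
k=4: 39.5 kHz, 48.5 kHz.
Within [16 kHz, 38.5 kHz]: 17.5 kHz, 26.5 kHz, 28.5 kHz, 37.5 kHz.

17.5 kHz, 26.5 kHz, 28.5 kHz, 37.5 kHz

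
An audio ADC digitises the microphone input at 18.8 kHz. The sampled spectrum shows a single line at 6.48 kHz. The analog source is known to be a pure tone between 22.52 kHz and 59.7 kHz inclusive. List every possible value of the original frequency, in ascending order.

25.28 kHz, 31.12 kHz, 44.08 kHz, 49.92 kHz

Frequencies that alias to 6.48 kHz are k·fs ± 6.48 kHz for integer k ≥ 0.
k=0: 6.48 kHz.
k=1: 12.32 kHz, 25.28 kHz.
k=2: 31.12 kHz, 44.08 kHz.
k=3: 49.92 kHz, 62.88 kHz.
k=4: 68.72 kHz, 81.68 kHz.
Within [22.52 kHz, 59.7 kHz]: 25.28 kHz, 31.12 kHz, 44.08 kHz, 49.92 kHz.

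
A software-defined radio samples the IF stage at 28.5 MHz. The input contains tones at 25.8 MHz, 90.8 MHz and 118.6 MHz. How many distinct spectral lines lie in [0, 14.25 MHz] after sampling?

fs/2 = 14.25 MHz.
25.8 MHz > fs/2 = 14.25 MHz, folds to fs − 25.8 MHz = 2.7 MHz.
90.8 MHz mod fs = 5.3 MHz.
5.3 MHz ≤ fs/2 = 14.25 MHz, appears at 5.3 MHz.
118.6 MHz mod fs = 4.6 MHz.
4.6 MHz ≤ fs/2 = 14.25 MHz, appears at 4.6 MHz.
Distinct values: {2.7 MHz, 4.6 MHz, 5.3 MHz} → 3.

3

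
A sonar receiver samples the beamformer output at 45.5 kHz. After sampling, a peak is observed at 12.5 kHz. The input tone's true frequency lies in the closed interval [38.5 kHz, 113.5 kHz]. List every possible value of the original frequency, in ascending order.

58 kHz, 78.5 kHz, 103.5 kHz

Frequencies that alias to 12.5 kHz are k·fs ± 12.5 kHz for integer k ≥ 0.
k=0: 12.5 kHz.
k=1: 33 kHz, 58 kHz.
k=2: 78.5 kHz, 103.5 kHz.
k=3: 124 kHz, 149 kHz.
Within [38.5 kHz, 113.5 kHz]: 58 kHz, 78.5 kHz, 103.5 kHz.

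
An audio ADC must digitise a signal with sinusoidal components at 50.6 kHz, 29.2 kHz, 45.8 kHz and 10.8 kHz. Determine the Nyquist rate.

101.2 kHz

Highest-frequency component: 50.6 kHz.
Nyquist rate = 2 × 50.6 kHz = 101.2 kHz.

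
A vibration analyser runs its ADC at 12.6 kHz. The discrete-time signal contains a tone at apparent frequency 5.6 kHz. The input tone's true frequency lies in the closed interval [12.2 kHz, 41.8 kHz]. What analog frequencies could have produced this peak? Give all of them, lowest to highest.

Frequencies that alias to 5.6 kHz are k·fs ± 5.6 kHz for integer k ≥ 0.
k=0: 5.6 kHz.
k=1: 7 kHz, 18.2 kHz.
k=2: 19.6 kHz, 30.8 kHz.
k=3: 32.2 kHz, 43.4 kHz.
k=4: 44.8 kHz, 56 kHz.
Within [12.2 kHz, 41.8 kHz]: 18.2 kHz, 19.6 kHz, 30.8 kHz, 32.2 kHz.

18.2 kHz, 19.6 kHz, 30.8 kHz, 32.2 kHz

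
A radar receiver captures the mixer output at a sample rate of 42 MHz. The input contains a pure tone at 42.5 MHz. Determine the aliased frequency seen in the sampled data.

0.5 MHz

42.5 MHz mod fs = 0.5 MHz.
0.5 MHz ≤ fs/2 = 21 MHz, appears at 0.5 MHz.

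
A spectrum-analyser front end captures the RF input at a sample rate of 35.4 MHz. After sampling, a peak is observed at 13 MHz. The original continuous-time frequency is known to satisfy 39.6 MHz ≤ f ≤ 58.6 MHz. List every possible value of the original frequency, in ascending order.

48.4 MHz, 57.8 MHz

Frequencies that alias to 13 MHz are k·fs ± 13 MHz for integer k ≥ 0.
k=0: 13 MHz.
k=1: 22.4 MHz, 48.4 MHz.
k=2: 57.8 MHz, 83.8 MHz.
k=3: 93.2 MHz, 119.2 MHz.
Within [39.6 MHz, 58.6 MHz]: 48.4 MHz, 57.8 MHz.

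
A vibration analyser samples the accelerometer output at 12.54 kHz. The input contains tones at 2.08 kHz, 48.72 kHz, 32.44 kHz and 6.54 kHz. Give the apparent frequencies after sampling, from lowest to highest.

1.44 kHz, 2.08 kHz, 5.18 kHz, 6 kHz

fs/2 = 6.27 kHz.
2.08 kHz ≤ fs/2 = 6.27 kHz, passes unchanged.
48.72 kHz mod fs = 11.1 kHz.
11.1 kHz > fs/2 = 6.27 kHz, folds to fs − 11.1 kHz = 1.44 kHz.
32.44 kHz mod fs = 7.36 kHz.
7.36 kHz > fs/2 = 6.27 kHz, folds to fs − 7.36 kHz = 5.18 kHz.
6.54 kHz > fs/2 = 6.27 kHz, folds to fs − 6.54 kHz = 6 kHz.
Distinct values: {1.44 kHz, 2.08 kHz, 5.18 kHz, 6 kHz}.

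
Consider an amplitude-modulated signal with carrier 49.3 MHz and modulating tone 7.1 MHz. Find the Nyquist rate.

112.8 MHz

AM sidebands sit at fc ± fm = 42.2 MHz and 56.4 MHz.
Highest-frequency component: 56.4 MHz.
Nyquist rate = 2 × 56.4 MHz = 112.8 MHz.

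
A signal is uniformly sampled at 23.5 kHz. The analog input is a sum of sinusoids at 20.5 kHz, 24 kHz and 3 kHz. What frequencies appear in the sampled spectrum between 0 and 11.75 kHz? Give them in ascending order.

0.5 kHz, 3 kHz

fs/2 = 11.75 kHz.
20.5 kHz > fs/2 = 11.75 kHz, folds to fs − 20.5 kHz = 3 kHz.
24 kHz mod fs = 0.5 kHz.
0.5 kHz ≤ fs/2 = 11.75 kHz, appears at 0.5 kHz.
3 kHz ≤ fs/2 = 11.75 kHz, passes unchanged.
Distinct values: {0.5 kHz, 3 kHz}.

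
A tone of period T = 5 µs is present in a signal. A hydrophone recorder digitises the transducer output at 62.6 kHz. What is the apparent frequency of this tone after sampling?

T = 5 µs → f = 1/T = 200 kHz.
200 kHz mod fs = 12.2 kHz.
12.2 kHz ≤ fs/2 = 31.3 kHz, appears at 12.2 kHz.

12.2 kHz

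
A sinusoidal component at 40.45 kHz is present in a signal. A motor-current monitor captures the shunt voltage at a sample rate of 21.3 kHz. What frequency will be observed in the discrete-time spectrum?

40.45 kHz mod fs = 19.15 kHz.
19.15 kHz > fs/2 = 10.65 kHz, folds to fs − 19.15 kHz = 2.15 kHz.

2.15 kHz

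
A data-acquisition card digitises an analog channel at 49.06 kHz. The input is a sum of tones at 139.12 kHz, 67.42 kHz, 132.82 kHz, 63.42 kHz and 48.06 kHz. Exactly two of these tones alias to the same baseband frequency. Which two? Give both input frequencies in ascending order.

fs/2 = 24.53 kHz.
139.12 kHz mod fs = 41 kHz.
41 kHz > fs/2 = 24.53 kHz, folds to fs − 41 kHz = 8.06 kHz.
67.42 kHz mod fs = 18.36 kHz.
18.36 kHz ≤ fs/2 = 24.53 kHz, appears at 18.36 kHz.
132.82 kHz mod fs = 34.7 kHz.
34.7 kHz > fs/2 = 24.53 kHz, folds to fs − 34.7 kHz = 14.36 kHz.
63.42 kHz mod fs = 14.36 kHz.
14.36 kHz ≤ fs/2 = 24.53 kHz, appears at 14.36 kHz.
48.06 kHz > fs/2 = 24.53 kHz, folds to fs − 48.06 kHz = 1 kHz.
63.42 kHz and 132.82 kHz both map to 14.36 kHz.

63.42 kHz, 132.82 kHz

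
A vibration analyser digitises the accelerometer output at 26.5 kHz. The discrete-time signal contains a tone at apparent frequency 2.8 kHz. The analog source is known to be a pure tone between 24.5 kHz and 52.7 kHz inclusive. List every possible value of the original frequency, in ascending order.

Frequencies that alias to 2.8 kHz are k·fs ± 2.8 kHz for integer k ≥ 0.
k=0: 2.8 kHz.
k=1: 23.7 kHz, 29.3 kHz.
k=2: 50.2 kHz, 55.8 kHz.
k=3: 76.7 kHz, 82.3 kHz.
Within [24.5 kHz, 52.7 kHz]: 29.3 kHz, 50.2 kHz.

29.3 kHz, 50.2 kHz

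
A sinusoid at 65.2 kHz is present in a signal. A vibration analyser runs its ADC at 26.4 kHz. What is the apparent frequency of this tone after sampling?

65.2 kHz mod fs = 12.4 kHz.
12.4 kHz ≤ fs/2 = 13.2 kHz, appears at 12.4 kHz.

12.4 kHz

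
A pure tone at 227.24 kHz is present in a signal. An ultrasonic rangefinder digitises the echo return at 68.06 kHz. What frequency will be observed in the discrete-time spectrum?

227.24 kHz mod fs = 23.06 kHz.
23.06 kHz ≤ fs/2 = 34.03 kHz, appears at 23.06 kHz.

23.06 kHz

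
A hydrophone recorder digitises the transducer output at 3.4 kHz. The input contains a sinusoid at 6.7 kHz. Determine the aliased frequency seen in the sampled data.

6.7 kHz mod fs = 3.3 kHz.
3.3 kHz > fs/2 = 1.7 kHz, folds to fs − 3.3 kHz = 0.1 kHz.

0.1 kHz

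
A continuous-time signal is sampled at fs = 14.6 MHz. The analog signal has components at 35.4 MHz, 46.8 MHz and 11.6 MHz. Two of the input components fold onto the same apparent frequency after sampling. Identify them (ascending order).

fs/2 = 7.3 MHz.
35.4 MHz mod fs = 6.2 MHz.
6.2 MHz ≤ fs/2 = 7.3 MHz, appears at 6.2 MHz.
46.8 MHz mod fs = 3 MHz.
3 MHz ≤ fs/2 = 7.3 MHz, appears at 3 MHz.
11.6 MHz > fs/2 = 7.3 MHz, folds to fs − 11.6 MHz = 3 MHz.
11.6 MHz and 46.8 MHz both map to 3 MHz.

11.6 MHz, 46.8 MHz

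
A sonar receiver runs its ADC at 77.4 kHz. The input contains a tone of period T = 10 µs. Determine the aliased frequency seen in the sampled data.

T = 10 µs → f = 1/T = 100 kHz.
100 kHz mod fs = 22.6 kHz.
22.6 kHz ≤ fs/2 = 38.7 kHz, appears at 22.6 kHz.

22.6 kHz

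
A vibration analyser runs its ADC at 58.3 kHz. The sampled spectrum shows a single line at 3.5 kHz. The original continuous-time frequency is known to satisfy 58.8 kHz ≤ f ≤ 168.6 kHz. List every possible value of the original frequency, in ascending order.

61.8 kHz, 113.1 kHz, 120.1 kHz

Frequencies that alias to 3.5 kHz are k·fs ± 3.5 kHz for integer k ≥ 0.
k=0: 3.5 kHz.
k=1: 54.8 kHz, 61.8 kHz.
k=2: 113.1 kHz, 120.1 kHz.
k=3: 171.4 kHz, 178.4 kHz.
Within [58.8 kHz, 168.6 kHz]: 61.8 kHz, 113.1 kHz, 120.1 kHz.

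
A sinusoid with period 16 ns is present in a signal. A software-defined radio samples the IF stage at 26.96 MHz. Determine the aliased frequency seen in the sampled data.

8.58 MHz

T = 16 ns → f = 1/T = 62.5 MHz.
62.5 MHz mod fs = 8.58 MHz.
8.58 MHz ≤ fs/2 = 13.48 MHz, appears at 8.58 MHz.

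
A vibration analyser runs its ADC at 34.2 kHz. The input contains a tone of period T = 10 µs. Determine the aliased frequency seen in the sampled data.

T = 10 µs → f = 1/T = 100 kHz.
100 kHz mod fs = 31.6 kHz.
31.6 kHz > fs/2 = 17.1 kHz, folds to fs − 31.6 kHz = 2.6 kHz.

2.6 kHz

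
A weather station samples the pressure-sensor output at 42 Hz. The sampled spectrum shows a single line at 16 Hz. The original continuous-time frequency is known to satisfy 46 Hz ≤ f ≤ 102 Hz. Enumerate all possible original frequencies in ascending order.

Frequencies that alias to 16 Hz are k·fs ± 16 Hz for integer k ≥ 0.
k=0: 16 Hz.
k=1: 26 Hz, 58 Hz.
k=2: 68 Hz, 100 Hz.
k=3: 110 Hz, 142 Hz.
Within [46 Hz, 102 Hz]: 58 Hz, 68 Hz, 100 Hz.

58 Hz, 68 Hz, 100 Hz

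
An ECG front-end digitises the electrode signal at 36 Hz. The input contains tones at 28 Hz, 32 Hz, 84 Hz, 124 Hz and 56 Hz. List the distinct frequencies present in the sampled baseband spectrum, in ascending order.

fs/2 = 18 Hz.
28 Hz > fs/2 = 18 Hz, folds to fs − 28 Hz = 8 Hz.
32 Hz > fs/2 = 18 Hz, folds to fs − 32 Hz = 4 Hz.
84 Hz mod fs = 12 Hz.
12 Hz ≤ fs/2 = 18 Hz, appears at 12 Hz.
124 Hz mod fs = 16 Hz.
16 Hz ≤ fs/2 = 18 Hz, appears at 16 Hz.
56 Hz mod fs = 20 Hz.
20 Hz > fs/2 = 18 Hz, folds to fs − 20 Hz = 16 Hz.
Distinct values: {4 Hz, 8 Hz, 12 Hz, 16 Hz}.

4 Hz, 8 Hz, 12 Hz, 16 Hz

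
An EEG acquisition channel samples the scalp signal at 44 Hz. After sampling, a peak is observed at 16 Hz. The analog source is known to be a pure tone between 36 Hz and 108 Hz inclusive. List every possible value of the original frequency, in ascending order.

Frequencies that alias to 16 Hz are k·fs ± 16 Hz for integer k ≥ 0.
k=0: 16 Hz.
k=1: 28 Hz, 60 Hz.
k=2: 72 Hz, 104 Hz.
k=3: 116 Hz, 148 Hz.
Within [36 Hz, 108 Hz]: 60 Hz, 72 Hz, 104 Hz.

60 Hz, 72 Hz, 104 Hz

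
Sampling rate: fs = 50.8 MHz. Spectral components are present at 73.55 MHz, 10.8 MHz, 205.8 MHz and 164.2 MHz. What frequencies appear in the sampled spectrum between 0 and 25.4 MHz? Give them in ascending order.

fs/2 = 25.4 MHz.
73.55 MHz mod fs = 22.75 MHz.
22.75 MHz ≤ fs/2 = 25.4 MHz, appears at 22.75 MHz.
10.8 MHz ≤ fs/2 = 25.4 MHz, passes unchanged.
205.8 MHz mod fs = 2.6 MHz.
2.6 MHz ≤ fs/2 = 25.4 MHz, appears at 2.6 MHz.
164.2 MHz mod fs = 11.8 MHz.
11.8 MHz ≤ fs/2 = 25.4 MHz, appears at 11.8 MHz.
Distinct values: {2.6 MHz, 10.8 MHz, 11.8 MHz, 22.75 MHz}.

2.6 MHz, 10.8 MHz, 11.8 MHz, 22.75 MHz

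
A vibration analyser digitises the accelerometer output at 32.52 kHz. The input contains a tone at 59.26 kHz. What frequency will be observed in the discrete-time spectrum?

5.78 kHz

59.26 kHz mod fs = 26.74 kHz.
26.74 kHz > fs/2 = 16.26 kHz, folds to fs − 26.74 kHz = 5.78 kHz.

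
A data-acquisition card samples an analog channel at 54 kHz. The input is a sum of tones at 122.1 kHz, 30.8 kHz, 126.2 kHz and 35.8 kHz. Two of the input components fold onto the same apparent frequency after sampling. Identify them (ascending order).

35.8 kHz, 126.2 kHz

fs/2 = 27 kHz.
122.1 kHz mod fs = 14.1 kHz.
14.1 kHz ≤ fs/2 = 27 kHz, appears at 14.1 kHz.
30.8 kHz > fs/2 = 27 kHz, folds to fs − 30.8 kHz = 23.2 kHz.
126.2 kHz mod fs = 18.2 kHz.
18.2 kHz ≤ fs/2 = 27 kHz, appears at 18.2 kHz.
35.8 kHz > fs/2 = 27 kHz, folds to fs − 35.8 kHz = 18.2 kHz.
35.8 kHz and 126.2 kHz both map to 18.2 kHz.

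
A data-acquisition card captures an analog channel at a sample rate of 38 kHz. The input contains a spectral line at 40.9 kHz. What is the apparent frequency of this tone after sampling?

2.9 kHz

40.9 kHz mod fs = 2.9 kHz.
2.9 kHz ≤ fs/2 = 19 kHz, appears at 2.9 kHz.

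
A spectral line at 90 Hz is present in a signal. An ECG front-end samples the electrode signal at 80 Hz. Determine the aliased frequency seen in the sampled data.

90 Hz mod fs = 10 Hz.
10 Hz ≤ fs/2 = 40 Hz, appears at 10 Hz.

10 Hz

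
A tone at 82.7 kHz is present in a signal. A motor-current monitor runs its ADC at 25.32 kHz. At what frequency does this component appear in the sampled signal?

82.7 kHz mod fs = 6.74 kHz.
6.74 kHz ≤ fs/2 = 12.66 kHz, appears at 6.74 kHz.

6.74 kHz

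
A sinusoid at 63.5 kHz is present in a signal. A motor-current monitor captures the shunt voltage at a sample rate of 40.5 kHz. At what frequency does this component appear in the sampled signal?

17.5 kHz

63.5 kHz mod fs = 23 kHz.
23 kHz > fs/2 = 20.25 kHz, folds to fs − 23 kHz = 17.5 kHz.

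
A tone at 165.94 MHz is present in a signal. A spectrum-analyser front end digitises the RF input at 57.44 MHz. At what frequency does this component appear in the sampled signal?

6.38 MHz

165.94 MHz mod fs = 51.06 MHz.
51.06 MHz > fs/2 = 28.72 MHz, folds to fs − 51.06 MHz = 6.38 MHz.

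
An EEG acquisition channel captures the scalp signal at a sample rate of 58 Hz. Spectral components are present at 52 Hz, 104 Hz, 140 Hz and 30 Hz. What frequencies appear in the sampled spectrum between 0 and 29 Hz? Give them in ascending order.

6 Hz, 12 Hz, 24 Hz, 28 Hz

fs/2 = 29 Hz.
52 Hz > fs/2 = 29 Hz, folds to fs − 52 Hz = 6 Hz.
104 Hz mod fs = 46 Hz.
46 Hz > fs/2 = 29 Hz, folds to fs − 46 Hz = 12 Hz.
140 Hz mod fs = 24 Hz.
24 Hz ≤ fs/2 = 29 Hz, appears at 24 Hz.
30 Hz > fs/2 = 29 Hz, folds to fs − 30 Hz = 28 Hz.
Distinct values: {6 Hz, 12 Hz, 24 Hz, 28 Hz}.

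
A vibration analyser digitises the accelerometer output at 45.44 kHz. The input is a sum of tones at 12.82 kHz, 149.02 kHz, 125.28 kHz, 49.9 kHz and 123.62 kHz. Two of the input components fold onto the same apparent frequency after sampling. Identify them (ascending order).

fs/2 = 22.72 kHz.
12.82 kHz ≤ fs/2 = 22.72 kHz, passes unchanged.
149.02 kHz mod fs = 12.7 kHz.
12.7 kHz ≤ fs/2 = 22.72 kHz, appears at 12.7 kHz.
125.28 kHz mod fs = 34.4 kHz.
34.4 kHz > fs/2 = 22.72 kHz, folds to fs − 34.4 kHz = 11.04 kHz.
49.9 kHz mod fs = 4.46 kHz.
4.46 kHz ≤ fs/2 = 22.72 kHz, appears at 4.46 kHz.
123.62 kHz mod fs = 32.74 kHz.
32.74 kHz > fs/2 = 22.72 kHz, folds to fs − 32.74 kHz = 12.7 kHz.
123.62 kHz and 149.02 kHz both map to 12.7 kHz.

123.62 kHz, 149.02 kHz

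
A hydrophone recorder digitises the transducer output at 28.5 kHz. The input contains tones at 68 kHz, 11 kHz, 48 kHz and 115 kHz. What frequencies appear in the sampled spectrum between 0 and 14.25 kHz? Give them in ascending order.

1 kHz, 9 kHz, 11 kHz

fs/2 = 14.25 kHz.
68 kHz mod fs = 11 kHz.
11 kHz ≤ fs/2 = 14.25 kHz, appears at 11 kHz.
11 kHz ≤ fs/2 = 14.25 kHz, passes unchanged.
48 kHz mod fs = 19.5 kHz.
19.5 kHz > fs/2 = 14.25 kHz, folds to fs − 19.5 kHz = 9 kHz.
115 kHz mod fs = 1 kHz.
1 kHz ≤ fs/2 = 14.25 kHz, appears at 1 kHz.
Distinct values: {1 kHz, 9 kHz, 11 kHz}.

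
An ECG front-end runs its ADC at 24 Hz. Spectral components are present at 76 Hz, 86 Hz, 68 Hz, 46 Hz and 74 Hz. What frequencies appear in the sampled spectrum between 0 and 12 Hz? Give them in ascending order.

fs/2 = 12 Hz.
76 Hz mod fs = 4 Hz.
4 Hz ≤ fs/2 = 12 Hz, appears at 4 Hz.
86 Hz mod fs = 14 Hz.
14 Hz > fs/2 = 12 Hz, folds to fs − 14 Hz = 10 Hz.
68 Hz mod fs = 20 Hz.
20 Hz > fs/2 = 12 Hz, folds to fs − 20 Hz = 4 Hz.
46 Hz mod fs = 22 Hz.
22 Hz > fs/2 = 12 Hz, folds to fs − 22 Hz = 2 Hz.
74 Hz mod fs = 2 Hz.
2 Hz ≤ fs/2 = 12 Hz, appears at 2 Hz.
Distinct values: {2 Hz, 4 Hz, 10 Hz}.

2 Hz, 4 Hz, 10 Hz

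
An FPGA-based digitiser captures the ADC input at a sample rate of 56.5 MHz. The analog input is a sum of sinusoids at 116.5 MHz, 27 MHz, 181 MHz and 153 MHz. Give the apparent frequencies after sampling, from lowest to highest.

3.5 MHz, 11.5 MHz, 16.5 MHz, 27 MHz

fs/2 = 28.25 MHz.
116.5 MHz mod fs = 3.5 MHz.
3.5 MHz ≤ fs/2 = 28.25 MHz, appears at 3.5 MHz.
27 MHz ≤ fs/2 = 28.25 MHz, passes unchanged.
181 MHz mod fs = 11.5 MHz.
11.5 MHz ≤ fs/2 = 28.25 MHz, appears at 11.5 MHz.
153 MHz mod fs = 40 MHz.
40 MHz > fs/2 = 28.25 MHz, folds to fs − 40 MHz = 16.5 MHz.
Distinct values: {3.5 MHz, 11.5 MHz, 16.5 MHz, 27 MHz}.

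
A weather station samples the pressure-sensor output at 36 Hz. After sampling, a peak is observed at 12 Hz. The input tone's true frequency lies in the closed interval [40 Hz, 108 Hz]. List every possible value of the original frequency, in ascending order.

Frequencies that alias to 12 Hz are k·fs ± 12 Hz for integer k ≥ 0.
k=0: 12 Hz.
k=1: 24 Hz, 48 Hz.
k=2: 60 Hz, 84 Hz.
k=3: 96 Hz, 120 Hz.
k=4: 132 Hz, 156 Hz.
Within [40 Hz, 108 Hz]: 48 Hz, 60 Hz, 84 Hz, 96 Hz.

48 Hz, 60 Hz, 84 Hz, 96 Hz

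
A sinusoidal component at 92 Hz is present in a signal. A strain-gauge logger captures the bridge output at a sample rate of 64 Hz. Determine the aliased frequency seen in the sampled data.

28 Hz

92 Hz mod fs = 28 Hz.
28 Hz ≤ fs/2 = 32 Hz, appears at 28 Hz.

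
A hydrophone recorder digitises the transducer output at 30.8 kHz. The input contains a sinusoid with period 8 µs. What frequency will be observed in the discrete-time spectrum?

T = 8 µs → f = 1/T = 125 kHz.
125 kHz mod fs = 1.8 kHz.
1.8 kHz ≤ fs/2 = 15.4 kHz, appears at 1.8 kHz.

1.8 kHz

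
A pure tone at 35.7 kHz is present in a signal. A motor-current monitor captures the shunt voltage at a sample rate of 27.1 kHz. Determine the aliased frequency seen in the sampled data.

8.6 kHz

35.7 kHz mod fs = 8.6 kHz.
8.6 kHz ≤ fs/2 = 13.55 kHz, appears at 8.6 kHz.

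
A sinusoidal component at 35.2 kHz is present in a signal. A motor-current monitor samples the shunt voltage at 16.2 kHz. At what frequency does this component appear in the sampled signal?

35.2 kHz mod fs = 2.8 kHz.
2.8 kHz ≤ fs/2 = 8.1 kHz, appears at 2.8 kHz.

2.8 kHz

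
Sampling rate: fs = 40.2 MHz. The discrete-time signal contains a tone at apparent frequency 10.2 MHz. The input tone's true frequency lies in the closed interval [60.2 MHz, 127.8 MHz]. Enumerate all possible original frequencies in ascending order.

Frequencies that alias to 10.2 MHz are k·fs ± 10.2 MHz for integer k ≥ 0.
k=0: 10.2 MHz.
k=1: 30 MHz, 50.4 MHz.
k=2: 70.2 MHz, 90.6 MHz.
k=3: 110.4 MHz, 130.8 MHz.
k=4: 150.6 MHz, 171 MHz.
Within [60.2 MHz, 127.8 MHz]: 70.2 MHz, 90.6 MHz, 110.4 MHz.

70.2 MHz, 90.6 MHz, 110.4 MHz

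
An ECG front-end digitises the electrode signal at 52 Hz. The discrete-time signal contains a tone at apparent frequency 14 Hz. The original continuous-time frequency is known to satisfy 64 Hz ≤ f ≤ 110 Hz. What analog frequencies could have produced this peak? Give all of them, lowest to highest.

Frequencies that alias to 14 Hz are k·fs ± 14 Hz for integer k ≥ 0.
k=0: 14 Hz.
k=1: 38 Hz, 66 Hz.
k=2: 90 Hz, 118 Hz.
k=3: 142 Hz, 170 Hz.
Within [64 Hz, 110 Hz]: 66 Hz, 90 Hz.

66 Hz, 90 Hz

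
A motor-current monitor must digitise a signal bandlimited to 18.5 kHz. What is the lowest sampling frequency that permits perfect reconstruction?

37 kHz

Nyquist rate = 2 × 18.5 kHz = 37 kHz.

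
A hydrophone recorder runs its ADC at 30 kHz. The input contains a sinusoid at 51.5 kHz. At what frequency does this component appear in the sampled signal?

8.5 kHz

51.5 kHz mod fs = 21.5 kHz.
21.5 kHz > fs/2 = 15 kHz, folds to fs − 21.5 kHz = 8.5 kHz.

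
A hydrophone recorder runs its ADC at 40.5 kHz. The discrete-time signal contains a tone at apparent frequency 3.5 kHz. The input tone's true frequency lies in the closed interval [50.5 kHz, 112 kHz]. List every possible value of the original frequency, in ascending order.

Frequencies that alias to 3.5 kHz are k·fs ± 3.5 kHz for integer k ≥ 0.
k=0: 3.5 kHz.
k=1: 37 kHz, 44 kHz.
k=2: 77.5 kHz, 84.5 kHz.
k=3: 118 kHz, 125 kHz.
Within [50.5 kHz, 112 kHz]: 77.5 kHz, 84.5 kHz.

77.5 kHz, 84.5 kHz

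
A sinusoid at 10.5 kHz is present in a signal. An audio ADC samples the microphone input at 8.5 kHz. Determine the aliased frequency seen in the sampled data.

10.5 kHz mod fs = 2 kHz.
2 kHz ≤ fs/2 = 4.25 kHz, appears at 2 kHz.

2 kHz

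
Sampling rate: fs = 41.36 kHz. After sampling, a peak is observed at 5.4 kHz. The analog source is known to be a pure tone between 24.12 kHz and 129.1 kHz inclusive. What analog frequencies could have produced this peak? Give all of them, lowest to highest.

35.96 kHz, 46.76 kHz, 77.32 kHz, 88.12 kHz, 118.68 kHz

Frequencies that alias to 5.4 kHz are k·fs ± 5.4 kHz for integer k ≥ 0.
k=0: 5.4 kHz.
k=1: 35.96 kHz, 46.76 kHz.
k=2: 77.32 kHz, 88.12 kHz.
k=3: 118.68 kHz, 129.48 kHz.
k=4: 160.04 kHz, 170.84 kHz.
Within [24.12 kHz, 129.1 kHz]: 35.96 kHz, 46.76 kHz, 77.32 kHz, 88.12 kHz, 118.68 kHz.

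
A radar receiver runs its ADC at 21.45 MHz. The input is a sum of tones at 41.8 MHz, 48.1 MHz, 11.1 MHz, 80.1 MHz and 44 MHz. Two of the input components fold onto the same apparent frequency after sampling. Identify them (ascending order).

fs/2 = 10.725 MHz.
41.8 MHz mod fs = 20.35 MHz.
20.35 MHz > fs/2 = 10.725 MHz, folds to fs − 20.35 MHz = 1.1 MHz.
48.1 MHz mod fs = 5.2 MHz.
5.2 MHz ≤ fs/2 = 10.725 MHz, appears at 5.2 MHz.
11.1 MHz > fs/2 = 10.725 MHz, folds to fs − 11.1 MHz = 10.35 MHz.
80.1 MHz mod fs = 15.75 MHz.
15.75 MHz > fs/2 = 10.725 MHz, folds to fs − 15.75 MHz = 5.7 MHz.
44 MHz mod fs = 1.1 MHz.
1.1 MHz ≤ fs/2 = 10.725 MHz, appears at 1.1 MHz.
41.8 MHz and 44 MHz both map to 1.1 MHz.

41.8 MHz, 44 MHz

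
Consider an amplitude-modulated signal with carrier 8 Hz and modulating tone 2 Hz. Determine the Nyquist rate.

AM sidebands sit at fc ± fm = 6 Hz and 10 Hz.
Highest-frequency component: 10 Hz.
Nyquist rate = 2 × 10 Hz = 20 Hz.

20 Hz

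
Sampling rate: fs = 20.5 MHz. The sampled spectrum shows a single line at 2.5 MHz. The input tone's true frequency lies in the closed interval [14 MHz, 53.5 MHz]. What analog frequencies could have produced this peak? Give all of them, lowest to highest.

Frequencies that alias to 2.5 MHz are k·fs ± 2.5 MHz for integer k ≥ 0.
k=0: 2.5 MHz.
k=1: 18 MHz, 23 MHz.
k=2: 38.5 MHz, 43.5 MHz.
k=3: 59 MHz, 64 MHz.
Within [14 MHz, 53.5 MHz]: 18 MHz, 23 MHz, 38.5 MHz, 43.5 MHz.

18 MHz, 23 MHz, 38.5 MHz, 43.5 MHz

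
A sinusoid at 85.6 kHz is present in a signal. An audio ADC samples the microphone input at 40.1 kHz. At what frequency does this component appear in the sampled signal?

5.4 kHz

85.6 kHz mod fs = 5.4 kHz.
5.4 kHz ≤ fs/2 = 20.05 kHz, appears at 5.4 kHz.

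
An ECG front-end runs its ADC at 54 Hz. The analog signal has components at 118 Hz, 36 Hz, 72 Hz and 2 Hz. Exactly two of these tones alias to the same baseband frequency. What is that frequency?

fs/2 = 27 Hz.
118 Hz mod fs = 10 Hz.
10 Hz ≤ fs/2 = 27 Hz, appears at 10 Hz.
36 Hz > fs/2 = 27 Hz, folds to fs − 36 Hz = 18 Hz.
72 Hz mod fs = 18 Hz.
18 Hz ≤ fs/2 = 27 Hz, appears at 18 Hz.
2 Hz ≤ fs/2 = 27 Hz, passes unchanged.
36 Hz and 72 Hz both map to 18 Hz.

18 Hz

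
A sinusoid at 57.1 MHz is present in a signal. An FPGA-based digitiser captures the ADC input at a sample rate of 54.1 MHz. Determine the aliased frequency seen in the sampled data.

57.1 MHz mod fs = 3 MHz.
3 MHz ≤ fs/2 = 27.05 MHz, appears at 3 MHz.

3 MHz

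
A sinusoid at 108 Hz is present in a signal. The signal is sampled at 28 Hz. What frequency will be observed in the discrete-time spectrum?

108 Hz mod fs = 24 Hz.
24 Hz > fs/2 = 14 Hz, folds to fs − 24 Hz = 4 Hz.

4 Hz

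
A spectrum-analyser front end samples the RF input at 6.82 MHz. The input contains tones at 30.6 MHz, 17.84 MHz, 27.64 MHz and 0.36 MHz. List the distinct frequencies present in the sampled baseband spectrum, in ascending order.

fs/2 = 3.41 MHz.
30.6 MHz mod fs = 3.32 MHz.
3.32 MHz ≤ fs/2 = 3.41 MHz, appears at 3.32 MHz.
17.84 MHz mod fs = 4.2 MHz.
4.2 MHz > fs/2 = 3.41 MHz, folds to fs − 4.2 MHz = 2.62 MHz.
27.64 MHz mod fs = 0.36 MHz.
0.36 MHz ≤ fs/2 = 3.41 MHz, appears at 0.36 MHz.
0.36 MHz ≤ fs/2 = 3.41 MHz, passes unchanged.
Distinct values: {0.36 MHz, 2.62 MHz, 3.32 MHz}.

0.36 MHz, 2.62 MHz, 3.32 MHz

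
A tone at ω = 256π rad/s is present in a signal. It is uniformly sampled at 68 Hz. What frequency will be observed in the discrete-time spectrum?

8 Hz

ω = 256π rad/s → f = ω/(2π) = 128 Hz.
128 Hz mod fs = 60 Hz.
60 Hz > fs/2 = 34 Hz, folds to fs − 60 Hz = 8 Hz.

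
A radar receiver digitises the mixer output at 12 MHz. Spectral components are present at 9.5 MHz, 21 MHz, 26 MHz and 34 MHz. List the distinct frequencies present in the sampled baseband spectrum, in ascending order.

2 MHz, 2.5 MHz, 3 MHz

fs/2 = 6 MHz.
9.5 MHz > fs/2 = 6 MHz, folds to fs − 9.5 MHz = 2.5 MHz.
21 MHz mod fs = 9 MHz.
9 MHz > fs/2 = 6 MHz, folds to fs − 9 MHz = 3 MHz.
26 MHz mod fs = 2 MHz.
2 MHz ≤ fs/2 = 6 MHz, appears at 2 MHz.
34 MHz mod fs = 10 MHz.
10 MHz > fs/2 = 6 MHz, folds to fs − 10 MHz = 2 MHz.
Distinct values: {2 MHz, 2.5 MHz, 3 MHz}.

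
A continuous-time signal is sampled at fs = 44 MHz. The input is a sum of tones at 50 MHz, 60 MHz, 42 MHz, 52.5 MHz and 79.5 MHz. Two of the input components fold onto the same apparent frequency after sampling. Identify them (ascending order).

52.5 MHz, 79.5 MHz

fs/2 = 22 MHz.
50 MHz mod fs = 6 MHz.
6 MHz ≤ fs/2 = 22 MHz, appears at 6 MHz.
60 MHz mod fs = 16 MHz.
16 MHz ≤ fs/2 = 22 MHz, appears at 16 MHz.
42 MHz > fs/2 = 22 MHz, folds to fs − 42 MHz = 2 MHz.
52.5 MHz mod fs = 8.5 MHz.
8.5 MHz ≤ fs/2 = 22 MHz, appears at 8.5 MHz.
79.5 MHz mod fs = 35.5 MHz.
35.5 MHz > fs/2 = 22 MHz, folds to fs − 35.5 MHz = 8.5 MHz.
52.5 MHz and 79.5 MHz both map to 8.5 MHz.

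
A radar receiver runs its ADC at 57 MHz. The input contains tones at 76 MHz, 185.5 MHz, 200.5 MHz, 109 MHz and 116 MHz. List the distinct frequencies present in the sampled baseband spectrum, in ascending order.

fs/2 = 28.5 MHz.
76 MHz mod fs = 19 MHz.
19 MHz ≤ fs/2 = 28.5 MHz, appears at 19 MHz.
185.5 MHz mod fs = 14.5 MHz.
14.5 MHz ≤ fs/2 = 28.5 MHz, appears at 14.5 MHz.
200.5 MHz mod fs = 29.5 MHz.
29.5 MHz > fs/2 = 28.5 MHz, folds to fs − 29.5 MHz = 27.5 MHz.
109 MHz mod fs = 52 MHz.
52 MHz > fs/2 = 28.5 MHz, folds to fs − 52 MHz = 5 MHz.
116 MHz mod fs = 2 MHz.
2 MHz ≤ fs/2 = 28.5 MHz, appears at 2 MHz.
Distinct values: {2 MHz, 5 MHz, 14.5 MHz, 19 MHz, 27.5 MHz}.

2 MHz, 5 MHz, 14.5 MHz, 19 MHz, 27.5 MHz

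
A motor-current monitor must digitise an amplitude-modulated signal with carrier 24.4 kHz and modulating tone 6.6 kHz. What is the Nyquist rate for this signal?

62 kHz

AM sidebands sit at fc ± fm = 17.8 kHz and 31 kHz.
Highest-frequency component: 31 kHz.
Nyquist rate = 2 × 31 kHz = 62 kHz.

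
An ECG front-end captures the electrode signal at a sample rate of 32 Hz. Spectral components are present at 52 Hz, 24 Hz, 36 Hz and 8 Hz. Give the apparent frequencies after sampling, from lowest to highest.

4 Hz, 8 Hz, 12 Hz

fs/2 = 16 Hz.
52 Hz mod fs = 20 Hz.
20 Hz > fs/2 = 16 Hz, folds to fs − 20 Hz = 12 Hz.
24 Hz > fs/2 = 16 Hz, folds to fs − 24 Hz = 8 Hz.
36 Hz mod fs = 4 Hz.
4 Hz ≤ fs/2 = 16 Hz, appears at 4 Hz.
8 Hz ≤ fs/2 = 16 Hz, passes unchanged.
Distinct values: {4 Hz, 8 Hz, 12 Hz}.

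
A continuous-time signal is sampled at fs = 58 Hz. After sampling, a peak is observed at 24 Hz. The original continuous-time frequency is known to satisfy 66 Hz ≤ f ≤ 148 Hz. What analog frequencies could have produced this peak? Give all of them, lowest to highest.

Frequencies that alias to 24 Hz are k·fs ± 24 Hz for integer k ≥ 0.
k=0: 24 Hz.
k=1: 34 Hz, 82 Hz.
k=2: 92 Hz, 140 Hz.
k=3: 150 Hz, 198 Hz.
Within [66 Hz, 148 Hz]: 82 Hz, 92 Hz, 140 Hz.

82 Hz, 92 Hz, 140 Hz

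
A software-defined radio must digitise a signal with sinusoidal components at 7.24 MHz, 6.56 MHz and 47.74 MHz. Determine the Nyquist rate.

95.48 MHz

Highest-frequency component: 47.74 MHz.
Nyquist rate = 2 × 47.74 MHz = 95.48 MHz.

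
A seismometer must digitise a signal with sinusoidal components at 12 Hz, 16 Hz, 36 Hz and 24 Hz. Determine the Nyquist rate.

72 Hz

Highest-frequency component: 36 Hz.
Nyquist rate = 2 × 36 Hz = 72 Hz.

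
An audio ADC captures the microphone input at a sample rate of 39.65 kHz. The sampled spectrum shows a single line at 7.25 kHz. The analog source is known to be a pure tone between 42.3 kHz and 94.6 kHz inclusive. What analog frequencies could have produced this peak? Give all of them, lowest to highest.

Frequencies that alias to 7.25 kHz are k·fs ± 7.25 kHz for integer k ≥ 0.
k=0: 7.25 kHz.
k=1: 32.4 kHz, 46.9 kHz.
k=2: 72.05 kHz, 86.55 kHz.
k=3: 111.7 kHz, 126.2 kHz.
Within [42.3 kHz, 94.6 kHz]: 46.9 kHz, 72.05 kHz, 86.55 kHz.

46.9 kHz, 72.05 kHz, 86.55 kHz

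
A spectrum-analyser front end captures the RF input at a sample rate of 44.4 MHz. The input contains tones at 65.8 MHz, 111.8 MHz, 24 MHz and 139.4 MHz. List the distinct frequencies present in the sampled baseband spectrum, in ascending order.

6.2 MHz, 20.4 MHz, 21.4 MHz

fs/2 = 22.2 MHz.
65.8 MHz mod fs = 21.4 MHz.
21.4 MHz ≤ fs/2 = 22.2 MHz, appears at 21.4 MHz.
111.8 MHz mod fs = 23 MHz.
23 MHz > fs/2 = 22.2 MHz, folds to fs − 23 MHz = 21.4 MHz.
24 MHz > fs/2 = 22.2 MHz, folds to fs − 24 MHz = 20.4 MHz.
139.4 MHz mod fs = 6.2 MHz.
6.2 MHz ≤ fs/2 = 22.2 MHz, appears at 6.2 MHz.
Distinct values: {6.2 MHz, 20.4 MHz, 21.4 MHz}.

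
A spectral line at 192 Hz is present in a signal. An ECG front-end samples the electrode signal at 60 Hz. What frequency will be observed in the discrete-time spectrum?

192 Hz mod fs = 12 Hz.
12 Hz ≤ fs/2 = 30 Hz, appears at 12 Hz.

12 Hz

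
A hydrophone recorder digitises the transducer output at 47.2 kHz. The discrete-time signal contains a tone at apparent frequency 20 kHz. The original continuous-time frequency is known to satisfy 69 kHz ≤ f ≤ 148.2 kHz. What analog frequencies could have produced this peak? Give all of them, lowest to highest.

Frequencies that alias to 20 kHz are k·fs ± 20 kHz for integer k ≥ 0.
k=0: 20 kHz.
k=1: 27.2 kHz, 67.2 kHz.
k=2: 74.4 kHz, 114.4 kHz.
k=3: 121.6 kHz, 161.6 kHz.
k=4: 168.8 kHz, 208.8 kHz.
Within [69 kHz, 148.2 kHz]: 74.4 kHz, 114.4 kHz, 121.6 kHz.

74.4 kHz, 114.4 kHz, 121.6 kHz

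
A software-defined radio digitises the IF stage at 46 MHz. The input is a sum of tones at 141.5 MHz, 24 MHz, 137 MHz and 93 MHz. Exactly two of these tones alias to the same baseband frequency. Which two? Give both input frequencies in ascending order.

fs/2 = 23 MHz.
141.5 MHz mod fs = 3.5 MHz.
3.5 MHz ≤ fs/2 = 23 MHz, appears at 3.5 MHz.
24 MHz > fs/2 = 23 MHz, folds to fs − 24 MHz = 22 MHz.
137 MHz mod fs = 45 MHz.
45 MHz > fs/2 = 23 MHz, folds to fs − 45 MHz = 1 MHz.
93 MHz mod fs = 1 MHz.
1 MHz ≤ fs/2 = 23 MHz, appears at 1 MHz.
93 MHz and 137 MHz both map to 1 MHz.

93 MHz, 137 MHz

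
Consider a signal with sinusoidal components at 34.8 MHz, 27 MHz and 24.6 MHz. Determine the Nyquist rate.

69.6 MHz

Highest-frequency component: 34.8 MHz.
Nyquist rate = 2 × 34.8 MHz = 69.6 MHz.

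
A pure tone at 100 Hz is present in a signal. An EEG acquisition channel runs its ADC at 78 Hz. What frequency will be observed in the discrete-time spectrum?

100 Hz mod fs = 22 Hz.
22 Hz ≤ fs/2 = 39 Hz, appears at 22 Hz.

22 Hz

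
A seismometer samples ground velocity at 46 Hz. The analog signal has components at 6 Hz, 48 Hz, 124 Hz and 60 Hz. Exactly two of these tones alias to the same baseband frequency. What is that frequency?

fs/2 = 23 Hz.
6 Hz ≤ fs/2 = 23 Hz, passes unchanged.
48 Hz mod fs = 2 Hz.
2 Hz ≤ fs/2 = 23 Hz, appears at 2 Hz.
124 Hz mod fs = 32 Hz.
32 Hz > fs/2 = 23 Hz, folds to fs − 32 Hz = 14 Hz.
60 Hz mod fs = 14 Hz.
14 Hz ≤ fs/2 = 23 Hz, appears at 14 Hz.
60 Hz and 124 Hz both map to 14 Hz.

14 Hz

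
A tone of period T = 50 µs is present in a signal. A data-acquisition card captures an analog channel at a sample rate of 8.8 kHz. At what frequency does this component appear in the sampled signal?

T = 50 µs → f = 1/T = 20 kHz.
20 kHz mod fs = 2.4 kHz.
2.4 kHz ≤ fs/2 = 4.4 kHz, appears at 2.4 kHz.

2.4 kHz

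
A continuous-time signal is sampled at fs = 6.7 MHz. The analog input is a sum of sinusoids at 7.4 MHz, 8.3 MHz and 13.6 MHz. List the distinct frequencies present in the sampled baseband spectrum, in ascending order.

fs/2 = 3.35 MHz.
7.4 MHz mod fs = 0.7 MHz.
0.7 MHz ≤ fs/2 = 3.35 MHz, appears at 0.7 MHz.
8.3 MHz mod fs = 1.6 MHz.
1.6 MHz ≤ fs/2 = 3.35 MHz, appears at 1.6 MHz.
13.6 MHz mod fs = 0.2 MHz.
0.2 MHz ≤ fs/2 = 3.35 MHz, appears at 0.2 MHz.
Distinct values: {0.2 MHz, 0.7 MHz, 1.6 MHz}.

0.2 MHz, 0.7 MHz, 1.6 MHz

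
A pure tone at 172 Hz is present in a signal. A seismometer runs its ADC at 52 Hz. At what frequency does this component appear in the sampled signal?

172 Hz mod fs = 16 Hz.
16 Hz ≤ fs/2 = 26 Hz, appears at 16 Hz.

16 Hz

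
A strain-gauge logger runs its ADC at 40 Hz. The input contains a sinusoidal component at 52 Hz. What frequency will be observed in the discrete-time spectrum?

52 Hz mod fs = 12 Hz.
12 Hz ≤ fs/2 = 20 Hz, appears at 12 Hz.

12 Hz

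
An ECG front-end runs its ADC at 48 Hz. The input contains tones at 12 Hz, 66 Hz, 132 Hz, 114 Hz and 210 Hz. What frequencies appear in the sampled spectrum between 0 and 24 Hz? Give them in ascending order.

fs/2 = 24 Hz.
12 Hz ≤ fs/2 = 24 Hz, passes unchanged.
66 Hz mod fs = 18 Hz.
18 Hz ≤ fs/2 = 24 Hz, appears at 18 Hz.
132 Hz mod fs = 36 Hz.
36 Hz > fs/2 = 24 Hz, folds to fs − 36 Hz = 12 Hz.
114 Hz mod fs = 18 Hz.
18 Hz ≤ fs/2 = 24 Hz, appears at 18 Hz.
210 Hz mod fs = 18 Hz.
18 Hz ≤ fs/2 = 24 Hz, appears at 18 Hz.
Distinct values: {12 Hz, 18 Hz}.

12 Hz, 18 Hz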